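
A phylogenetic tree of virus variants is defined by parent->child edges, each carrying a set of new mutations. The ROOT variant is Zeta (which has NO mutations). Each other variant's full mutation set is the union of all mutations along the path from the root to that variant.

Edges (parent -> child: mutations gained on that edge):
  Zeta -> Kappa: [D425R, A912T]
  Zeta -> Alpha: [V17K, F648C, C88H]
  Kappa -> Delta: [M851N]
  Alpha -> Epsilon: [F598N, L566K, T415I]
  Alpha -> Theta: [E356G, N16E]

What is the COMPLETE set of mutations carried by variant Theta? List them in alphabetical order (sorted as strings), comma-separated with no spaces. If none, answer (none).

Answer: C88H,E356G,F648C,N16E,V17K

Derivation:
At Zeta: gained [] -> total []
At Alpha: gained ['V17K', 'F648C', 'C88H'] -> total ['C88H', 'F648C', 'V17K']
At Theta: gained ['E356G', 'N16E'] -> total ['C88H', 'E356G', 'F648C', 'N16E', 'V17K']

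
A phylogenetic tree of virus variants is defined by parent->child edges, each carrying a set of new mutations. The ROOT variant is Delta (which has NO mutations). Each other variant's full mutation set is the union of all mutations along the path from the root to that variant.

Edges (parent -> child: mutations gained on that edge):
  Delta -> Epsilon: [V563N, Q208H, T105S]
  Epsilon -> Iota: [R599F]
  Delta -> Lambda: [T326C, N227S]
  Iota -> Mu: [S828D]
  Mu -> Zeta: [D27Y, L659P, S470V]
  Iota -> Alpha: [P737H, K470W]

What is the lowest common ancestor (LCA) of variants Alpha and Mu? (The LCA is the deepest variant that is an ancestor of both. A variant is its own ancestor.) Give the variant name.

Path from root to Alpha: Delta -> Epsilon -> Iota -> Alpha
  ancestors of Alpha: {Delta, Epsilon, Iota, Alpha}
Path from root to Mu: Delta -> Epsilon -> Iota -> Mu
  ancestors of Mu: {Delta, Epsilon, Iota, Mu}
Common ancestors: {Delta, Epsilon, Iota}
Walk up from Mu: Mu (not in ancestors of Alpha), Iota (in ancestors of Alpha), Epsilon (in ancestors of Alpha), Delta (in ancestors of Alpha)
Deepest common ancestor (LCA) = Iota

Answer: Iota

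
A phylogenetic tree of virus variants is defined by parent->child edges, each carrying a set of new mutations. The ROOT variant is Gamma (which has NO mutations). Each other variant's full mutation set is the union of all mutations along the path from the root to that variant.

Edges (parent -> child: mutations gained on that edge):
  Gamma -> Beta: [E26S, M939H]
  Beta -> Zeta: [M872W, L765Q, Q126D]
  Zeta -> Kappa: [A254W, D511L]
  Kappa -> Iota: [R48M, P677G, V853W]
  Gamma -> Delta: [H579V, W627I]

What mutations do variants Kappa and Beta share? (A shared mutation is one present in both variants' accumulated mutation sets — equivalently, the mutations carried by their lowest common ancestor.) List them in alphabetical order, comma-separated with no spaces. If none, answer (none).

Accumulating mutations along path to Kappa:
  At Gamma: gained [] -> total []
  At Beta: gained ['E26S', 'M939H'] -> total ['E26S', 'M939H']
  At Zeta: gained ['M872W', 'L765Q', 'Q126D'] -> total ['E26S', 'L765Q', 'M872W', 'M939H', 'Q126D']
  At Kappa: gained ['A254W', 'D511L'] -> total ['A254W', 'D511L', 'E26S', 'L765Q', 'M872W', 'M939H', 'Q126D']
Mutations(Kappa) = ['A254W', 'D511L', 'E26S', 'L765Q', 'M872W', 'M939H', 'Q126D']
Accumulating mutations along path to Beta:
  At Gamma: gained [] -> total []
  At Beta: gained ['E26S', 'M939H'] -> total ['E26S', 'M939H']
Mutations(Beta) = ['E26S', 'M939H']
Intersection: ['A254W', 'D511L', 'E26S', 'L765Q', 'M872W', 'M939H', 'Q126D'] ∩ ['E26S', 'M939H'] = ['E26S', 'M939H']

Answer: E26S,M939H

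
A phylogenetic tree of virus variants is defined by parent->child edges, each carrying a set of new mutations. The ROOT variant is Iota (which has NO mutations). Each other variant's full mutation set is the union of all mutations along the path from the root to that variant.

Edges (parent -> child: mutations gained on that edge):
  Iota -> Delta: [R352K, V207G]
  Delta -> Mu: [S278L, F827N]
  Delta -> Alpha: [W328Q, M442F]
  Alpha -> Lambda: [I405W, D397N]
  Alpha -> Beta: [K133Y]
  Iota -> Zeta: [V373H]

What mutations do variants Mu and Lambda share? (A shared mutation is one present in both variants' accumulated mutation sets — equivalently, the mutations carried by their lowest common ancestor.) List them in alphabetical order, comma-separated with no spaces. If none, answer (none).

Answer: R352K,V207G

Derivation:
Accumulating mutations along path to Mu:
  At Iota: gained [] -> total []
  At Delta: gained ['R352K', 'V207G'] -> total ['R352K', 'V207G']
  At Mu: gained ['S278L', 'F827N'] -> total ['F827N', 'R352K', 'S278L', 'V207G']
Mutations(Mu) = ['F827N', 'R352K', 'S278L', 'V207G']
Accumulating mutations along path to Lambda:
  At Iota: gained [] -> total []
  At Delta: gained ['R352K', 'V207G'] -> total ['R352K', 'V207G']
  At Alpha: gained ['W328Q', 'M442F'] -> total ['M442F', 'R352K', 'V207G', 'W328Q']
  At Lambda: gained ['I405W', 'D397N'] -> total ['D397N', 'I405W', 'M442F', 'R352K', 'V207G', 'W328Q']
Mutations(Lambda) = ['D397N', 'I405W', 'M442F', 'R352K', 'V207G', 'W328Q']
Intersection: ['F827N', 'R352K', 'S278L', 'V207G'] ∩ ['D397N', 'I405W', 'M442F', 'R352K', 'V207G', 'W328Q'] = ['R352K', 'V207G']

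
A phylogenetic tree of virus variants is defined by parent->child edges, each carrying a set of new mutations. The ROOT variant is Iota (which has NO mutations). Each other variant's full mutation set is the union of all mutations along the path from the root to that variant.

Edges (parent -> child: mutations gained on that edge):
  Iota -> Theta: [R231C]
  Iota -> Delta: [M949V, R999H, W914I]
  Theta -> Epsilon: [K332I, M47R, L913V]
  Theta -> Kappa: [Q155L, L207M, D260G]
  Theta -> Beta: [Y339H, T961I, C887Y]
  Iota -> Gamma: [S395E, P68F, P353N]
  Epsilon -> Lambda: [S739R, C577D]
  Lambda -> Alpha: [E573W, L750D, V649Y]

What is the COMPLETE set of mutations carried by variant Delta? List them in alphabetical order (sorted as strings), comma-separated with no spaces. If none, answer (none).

At Iota: gained [] -> total []
At Delta: gained ['M949V', 'R999H', 'W914I'] -> total ['M949V', 'R999H', 'W914I']

Answer: M949V,R999H,W914I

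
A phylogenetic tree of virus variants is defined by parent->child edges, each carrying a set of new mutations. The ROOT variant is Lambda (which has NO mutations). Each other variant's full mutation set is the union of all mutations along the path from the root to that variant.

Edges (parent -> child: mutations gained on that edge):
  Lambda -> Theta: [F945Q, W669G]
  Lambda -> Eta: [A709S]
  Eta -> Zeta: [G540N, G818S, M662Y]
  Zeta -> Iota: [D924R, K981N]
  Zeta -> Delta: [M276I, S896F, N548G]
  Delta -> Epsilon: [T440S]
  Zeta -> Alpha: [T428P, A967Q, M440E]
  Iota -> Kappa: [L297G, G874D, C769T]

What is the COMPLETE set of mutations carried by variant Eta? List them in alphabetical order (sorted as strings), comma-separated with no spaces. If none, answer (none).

Answer: A709S

Derivation:
At Lambda: gained [] -> total []
At Eta: gained ['A709S'] -> total ['A709S']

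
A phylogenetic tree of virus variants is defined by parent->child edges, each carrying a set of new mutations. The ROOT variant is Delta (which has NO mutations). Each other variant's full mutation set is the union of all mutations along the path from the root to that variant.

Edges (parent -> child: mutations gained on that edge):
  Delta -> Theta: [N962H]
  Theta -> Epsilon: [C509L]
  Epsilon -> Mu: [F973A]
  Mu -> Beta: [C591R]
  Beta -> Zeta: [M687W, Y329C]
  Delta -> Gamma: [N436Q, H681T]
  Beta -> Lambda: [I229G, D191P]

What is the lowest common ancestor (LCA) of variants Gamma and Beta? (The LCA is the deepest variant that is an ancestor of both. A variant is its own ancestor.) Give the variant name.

Path from root to Gamma: Delta -> Gamma
  ancestors of Gamma: {Delta, Gamma}
Path from root to Beta: Delta -> Theta -> Epsilon -> Mu -> Beta
  ancestors of Beta: {Delta, Theta, Epsilon, Mu, Beta}
Common ancestors: {Delta}
Walk up from Beta: Beta (not in ancestors of Gamma), Mu (not in ancestors of Gamma), Epsilon (not in ancestors of Gamma), Theta (not in ancestors of Gamma), Delta (in ancestors of Gamma)
Deepest common ancestor (LCA) = Delta

Answer: Delta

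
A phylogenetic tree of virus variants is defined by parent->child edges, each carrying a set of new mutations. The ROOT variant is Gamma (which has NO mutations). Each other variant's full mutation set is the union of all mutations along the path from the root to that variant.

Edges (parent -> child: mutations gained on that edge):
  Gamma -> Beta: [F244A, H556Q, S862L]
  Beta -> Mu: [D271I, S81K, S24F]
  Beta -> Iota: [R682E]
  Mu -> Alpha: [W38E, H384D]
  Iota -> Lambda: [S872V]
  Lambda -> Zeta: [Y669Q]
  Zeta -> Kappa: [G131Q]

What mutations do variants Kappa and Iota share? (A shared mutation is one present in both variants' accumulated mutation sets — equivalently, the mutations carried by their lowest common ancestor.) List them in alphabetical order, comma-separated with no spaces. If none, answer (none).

Answer: F244A,H556Q,R682E,S862L

Derivation:
Accumulating mutations along path to Kappa:
  At Gamma: gained [] -> total []
  At Beta: gained ['F244A', 'H556Q', 'S862L'] -> total ['F244A', 'H556Q', 'S862L']
  At Iota: gained ['R682E'] -> total ['F244A', 'H556Q', 'R682E', 'S862L']
  At Lambda: gained ['S872V'] -> total ['F244A', 'H556Q', 'R682E', 'S862L', 'S872V']
  At Zeta: gained ['Y669Q'] -> total ['F244A', 'H556Q', 'R682E', 'S862L', 'S872V', 'Y669Q']
  At Kappa: gained ['G131Q'] -> total ['F244A', 'G131Q', 'H556Q', 'R682E', 'S862L', 'S872V', 'Y669Q']
Mutations(Kappa) = ['F244A', 'G131Q', 'H556Q', 'R682E', 'S862L', 'S872V', 'Y669Q']
Accumulating mutations along path to Iota:
  At Gamma: gained [] -> total []
  At Beta: gained ['F244A', 'H556Q', 'S862L'] -> total ['F244A', 'H556Q', 'S862L']
  At Iota: gained ['R682E'] -> total ['F244A', 'H556Q', 'R682E', 'S862L']
Mutations(Iota) = ['F244A', 'H556Q', 'R682E', 'S862L']
Intersection: ['F244A', 'G131Q', 'H556Q', 'R682E', 'S862L', 'S872V', 'Y669Q'] ∩ ['F244A', 'H556Q', 'R682E', 'S862L'] = ['F244A', 'H556Q', 'R682E', 'S862L']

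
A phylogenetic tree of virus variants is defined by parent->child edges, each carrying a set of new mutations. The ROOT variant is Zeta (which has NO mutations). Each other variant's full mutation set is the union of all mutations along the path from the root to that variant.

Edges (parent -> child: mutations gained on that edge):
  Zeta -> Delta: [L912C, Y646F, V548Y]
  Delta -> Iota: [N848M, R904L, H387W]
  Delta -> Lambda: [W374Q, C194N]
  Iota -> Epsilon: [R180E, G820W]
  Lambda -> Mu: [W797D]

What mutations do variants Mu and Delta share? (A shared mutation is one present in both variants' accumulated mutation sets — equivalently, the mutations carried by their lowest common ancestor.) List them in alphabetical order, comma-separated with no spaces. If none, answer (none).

Accumulating mutations along path to Mu:
  At Zeta: gained [] -> total []
  At Delta: gained ['L912C', 'Y646F', 'V548Y'] -> total ['L912C', 'V548Y', 'Y646F']
  At Lambda: gained ['W374Q', 'C194N'] -> total ['C194N', 'L912C', 'V548Y', 'W374Q', 'Y646F']
  At Mu: gained ['W797D'] -> total ['C194N', 'L912C', 'V548Y', 'W374Q', 'W797D', 'Y646F']
Mutations(Mu) = ['C194N', 'L912C', 'V548Y', 'W374Q', 'W797D', 'Y646F']
Accumulating mutations along path to Delta:
  At Zeta: gained [] -> total []
  At Delta: gained ['L912C', 'Y646F', 'V548Y'] -> total ['L912C', 'V548Y', 'Y646F']
Mutations(Delta) = ['L912C', 'V548Y', 'Y646F']
Intersection: ['C194N', 'L912C', 'V548Y', 'W374Q', 'W797D', 'Y646F'] ∩ ['L912C', 'V548Y', 'Y646F'] = ['L912C', 'V548Y', 'Y646F']

Answer: L912C,V548Y,Y646F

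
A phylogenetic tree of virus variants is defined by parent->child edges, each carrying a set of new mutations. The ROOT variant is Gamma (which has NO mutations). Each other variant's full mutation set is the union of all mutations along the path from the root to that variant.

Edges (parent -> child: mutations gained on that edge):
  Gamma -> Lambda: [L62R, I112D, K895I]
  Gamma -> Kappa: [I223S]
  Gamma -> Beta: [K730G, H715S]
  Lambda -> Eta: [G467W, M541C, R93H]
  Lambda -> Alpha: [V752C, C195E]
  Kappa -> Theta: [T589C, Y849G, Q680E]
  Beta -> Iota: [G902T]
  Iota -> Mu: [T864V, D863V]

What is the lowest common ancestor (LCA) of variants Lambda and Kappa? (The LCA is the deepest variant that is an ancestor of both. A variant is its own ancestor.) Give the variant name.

Answer: Gamma

Derivation:
Path from root to Lambda: Gamma -> Lambda
  ancestors of Lambda: {Gamma, Lambda}
Path from root to Kappa: Gamma -> Kappa
  ancestors of Kappa: {Gamma, Kappa}
Common ancestors: {Gamma}
Walk up from Kappa: Kappa (not in ancestors of Lambda), Gamma (in ancestors of Lambda)
Deepest common ancestor (LCA) = Gamma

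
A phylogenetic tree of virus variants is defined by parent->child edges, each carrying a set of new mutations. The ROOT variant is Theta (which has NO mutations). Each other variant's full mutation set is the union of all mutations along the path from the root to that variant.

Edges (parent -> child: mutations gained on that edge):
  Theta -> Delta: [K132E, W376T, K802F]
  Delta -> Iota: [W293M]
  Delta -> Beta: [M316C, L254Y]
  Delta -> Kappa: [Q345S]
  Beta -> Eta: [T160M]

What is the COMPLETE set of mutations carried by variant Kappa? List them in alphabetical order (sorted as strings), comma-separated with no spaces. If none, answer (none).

At Theta: gained [] -> total []
At Delta: gained ['K132E', 'W376T', 'K802F'] -> total ['K132E', 'K802F', 'W376T']
At Kappa: gained ['Q345S'] -> total ['K132E', 'K802F', 'Q345S', 'W376T']

Answer: K132E,K802F,Q345S,W376T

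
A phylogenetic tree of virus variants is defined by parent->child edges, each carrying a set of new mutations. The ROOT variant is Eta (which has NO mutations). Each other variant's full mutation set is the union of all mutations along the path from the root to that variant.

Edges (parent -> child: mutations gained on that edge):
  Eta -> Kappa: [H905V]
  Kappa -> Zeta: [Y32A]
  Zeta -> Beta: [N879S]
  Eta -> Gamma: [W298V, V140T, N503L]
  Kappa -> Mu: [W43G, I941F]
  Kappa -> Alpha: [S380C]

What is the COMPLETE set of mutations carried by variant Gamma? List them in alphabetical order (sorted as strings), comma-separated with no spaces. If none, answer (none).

At Eta: gained [] -> total []
At Gamma: gained ['W298V', 'V140T', 'N503L'] -> total ['N503L', 'V140T', 'W298V']

Answer: N503L,V140T,W298V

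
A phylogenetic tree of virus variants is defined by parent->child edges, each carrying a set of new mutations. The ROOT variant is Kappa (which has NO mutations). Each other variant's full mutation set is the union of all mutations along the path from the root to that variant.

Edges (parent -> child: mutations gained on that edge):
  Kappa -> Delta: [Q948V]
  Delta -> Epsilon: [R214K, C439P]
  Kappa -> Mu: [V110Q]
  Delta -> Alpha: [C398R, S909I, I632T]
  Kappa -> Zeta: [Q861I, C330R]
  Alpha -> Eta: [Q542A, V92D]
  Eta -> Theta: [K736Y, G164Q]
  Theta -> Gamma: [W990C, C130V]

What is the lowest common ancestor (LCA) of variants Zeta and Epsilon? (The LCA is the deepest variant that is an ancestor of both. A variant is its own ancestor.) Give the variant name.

Path from root to Zeta: Kappa -> Zeta
  ancestors of Zeta: {Kappa, Zeta}
Path from root to Epsilon: Kappa -> Delta -> Epsilon
  ancestors of Epsilon: {Kappa, Delta, Epsilon}
Common ancestors: {Kappa}
Walk up from Epsilon: Epsilon (not in ancestors of Zeta), Delta (not in ancestors of Zeta), Kappa (in ancestors of Zeta)
Deepest common ancestor (LCA) = Kappa

Answer: Kappa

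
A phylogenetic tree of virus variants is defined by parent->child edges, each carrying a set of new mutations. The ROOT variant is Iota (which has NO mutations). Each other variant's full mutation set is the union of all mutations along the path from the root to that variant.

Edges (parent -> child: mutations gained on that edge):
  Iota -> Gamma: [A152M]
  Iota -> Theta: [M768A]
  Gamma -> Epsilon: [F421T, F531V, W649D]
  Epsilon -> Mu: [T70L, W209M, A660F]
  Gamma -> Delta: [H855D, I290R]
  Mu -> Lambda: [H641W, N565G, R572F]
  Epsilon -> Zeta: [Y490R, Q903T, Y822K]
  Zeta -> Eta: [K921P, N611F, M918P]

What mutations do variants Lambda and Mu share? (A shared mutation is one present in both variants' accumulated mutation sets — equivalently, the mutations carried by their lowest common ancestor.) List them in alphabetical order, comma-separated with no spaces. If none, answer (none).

Accumulating mutations along path to Lambda:
  At Iota: gained [] -> total []
  At Gamma: gained ['A152M'] -> total ['A152M']
  At Epsilon: gained ['F421T', 'F531V', 'W649D'] -> total ['A152M', 'F421T', 'F531V', 'W649D']
  At Mu: gained ['T70L', 'W209M', 'A660F'] -> total ['A152M', 'A660F', 'F421T', 'F531V', 'T70L', 'W209M', 'W649D']
  At Lambda: gained ['H641W', 'N565G', 'R572F'] -> total ['A152M', 'A660F', 'F421T', 'F531V', 'H641W', 'N565G', 'R572F', 'T70L', 'W209M', 'W649D']
Mutations(Lambda) = ['A152M', 'A660F', 'F421T', 'F531V', 'H641W', 'N565G', 'R572F', 'T70L', 'W209M', 'W649D']
Accumulating mutations along path to Mu:
  At Iota: gained [] -> total []
  At Gamma: gained ['A152M'] -> total ['A152M']
  At Epsilon: gained ['F421T', 'F531V', 'W649D'] -> total ['A152M', 'F421T', 'F531V', 'W649D']
  At Mu: gained ['T70L', 'W209M', 'A660F'] -> total ['A152M', 'A660F', 'F421T', 'F531V', 'T70L', 'W209M', 'W649D']
Mutations(Mu) = ['A152M', 'A660F', 'F421T', 'F531V', 'T70L', 'W209M', 'W649D']
Intersection: ['A152M', 'A660F', 'F421T', 'F531V', 'H641W', 'N565G', 'R572F', 'T70L', 'W209M', 'W649D'] ∩ ['A152M', 'A660F', 'F421T', 'F531V', 'T70L', 'W209M', 'W649D'] = ['A152M', 'A660F', 'F421T', 'F531V', 'T70L', 'W209M', 'W649D']

Answer: A152M,A660F,F421T,F531V,T70L,W209M,W649D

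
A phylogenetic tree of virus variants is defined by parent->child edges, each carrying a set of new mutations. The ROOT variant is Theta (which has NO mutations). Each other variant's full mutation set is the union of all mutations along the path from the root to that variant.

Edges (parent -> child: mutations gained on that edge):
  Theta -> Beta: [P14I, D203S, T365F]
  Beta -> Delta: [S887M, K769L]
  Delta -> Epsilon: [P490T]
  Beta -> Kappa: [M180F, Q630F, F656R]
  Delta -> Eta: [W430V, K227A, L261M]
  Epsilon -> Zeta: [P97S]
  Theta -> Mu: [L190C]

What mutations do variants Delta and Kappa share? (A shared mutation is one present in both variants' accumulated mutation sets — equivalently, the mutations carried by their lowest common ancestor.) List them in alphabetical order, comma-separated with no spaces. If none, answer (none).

Accumulating mutations along path to Delta:
  At Theta: gained [] -> total []
  At Beta: gained ['P14I', 'D203S', 'T365F'] -> total ['D203S', 'P14I', 'T365F']
  At Delta: gained ['S887M', 'K769L'] -> total ['D203S', 'K769L', 'P14I', 'S887M', 'T365F']
Mutations(Delta) = ['D203S', 'K769L', 'P14I', 'S887M', 'T365F']
Accumulating mutations along path to Kappa:
  At Theta: gained [] -> total []
  At Beta: gained ['P14I', 'D203S', 'T365F'] -> total ['D203S', 'P14I', 'T365F']
  At Kappa: gained ['M180F', 'Q630F', 'F656R'] -> total ['D203S', 'F656R', 'M180F', 'P14I', 'Q630F', 'T365F']
Mutations(Kappa) = ['D203S', 'F656R', 'M180F', 'P14I', 'Q630F', 'T365F']
Intersection: ['D203S', 'K769L', 'P14I', 'S887M', 'T365F'] ∩ ['D203S', 'F656R', 'M180F', 'P14I', 'Q630F', 'T365F'] = ['D203S', 'P14I', 'T365F']

Answer: D203S,P14I,T365F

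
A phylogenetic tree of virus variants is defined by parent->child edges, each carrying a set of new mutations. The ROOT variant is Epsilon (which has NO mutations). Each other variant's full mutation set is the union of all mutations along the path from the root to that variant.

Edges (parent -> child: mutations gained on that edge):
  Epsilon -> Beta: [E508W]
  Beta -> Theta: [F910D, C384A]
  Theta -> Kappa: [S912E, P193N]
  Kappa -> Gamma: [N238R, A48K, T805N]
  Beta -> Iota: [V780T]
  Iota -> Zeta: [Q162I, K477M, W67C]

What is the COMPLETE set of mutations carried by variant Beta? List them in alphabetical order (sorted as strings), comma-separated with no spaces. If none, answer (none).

Answer: E508W

Derivation:
At Epsilon: gained [] -> total []
At Beta: gained ['E508W'] -> total ['E508W']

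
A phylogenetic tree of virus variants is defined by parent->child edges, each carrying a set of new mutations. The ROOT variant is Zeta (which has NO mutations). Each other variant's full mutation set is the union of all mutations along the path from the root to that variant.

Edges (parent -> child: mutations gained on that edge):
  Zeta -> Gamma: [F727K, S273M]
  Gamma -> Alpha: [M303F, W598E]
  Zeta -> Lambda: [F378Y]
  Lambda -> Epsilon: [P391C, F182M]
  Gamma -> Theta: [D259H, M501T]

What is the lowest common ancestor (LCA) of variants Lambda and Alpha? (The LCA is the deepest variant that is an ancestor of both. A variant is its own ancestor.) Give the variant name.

Answer: Zeta

Derivation:
Path from root to Lambda: Zeta -> Lambda
  ancestors of Lambda: {Zeta, Lambda}
Path from root to Alpha: Zeta -> Gamma -> Alpha
  ancestors of Alpha: {Zeta, Gamma, Alpha}
Common ancestors: {Zeta}
Walk up from Alpha: Alpha (not in ancestors of Lambda), Gamma (not in ancestors of Lambda), Zeta (in ancestors of Lambda)
Deepest common ancestor (LCA) = Zeta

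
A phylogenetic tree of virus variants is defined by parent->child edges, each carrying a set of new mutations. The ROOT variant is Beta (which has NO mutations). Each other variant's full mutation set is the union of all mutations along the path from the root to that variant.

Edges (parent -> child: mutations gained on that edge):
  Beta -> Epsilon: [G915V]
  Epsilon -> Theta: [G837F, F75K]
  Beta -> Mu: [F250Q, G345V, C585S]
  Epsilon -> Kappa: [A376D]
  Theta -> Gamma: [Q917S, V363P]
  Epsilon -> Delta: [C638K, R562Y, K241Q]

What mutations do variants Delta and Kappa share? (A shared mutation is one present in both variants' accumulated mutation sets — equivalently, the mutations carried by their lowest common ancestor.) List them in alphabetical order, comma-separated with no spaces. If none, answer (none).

Accumulating mutations along path to Delta:
  At Beta: gained [] -> total []
  At Epsilon: gained ['G915V'] -> total ['G915V']
  At Delta: gained ['C638K', 'R562Y', 'K241Q'] -> total ['C638K', 'G915V', 'K241Q', 'R562Y']
Mutations(Delta) = ['C638K', 'G915V', 'K241Q', 'R562Y']
Accumulating mutations along path to Kappa:
  At Beta: gained [] -> total []
  At Epsilon: gained ['G915V'] -> total ['G915V']
  At Kappa: gained ['A376D'] -> total ['A376D', 'G915V']
Mutations(Kappa) = ['A376D', 'G915V']
Intersection: ['C638K', 'G915V', 'K241Q', 'R562Y'] ∩ ['A376D', 'G915V'] = ['G915V']

Answer: G915V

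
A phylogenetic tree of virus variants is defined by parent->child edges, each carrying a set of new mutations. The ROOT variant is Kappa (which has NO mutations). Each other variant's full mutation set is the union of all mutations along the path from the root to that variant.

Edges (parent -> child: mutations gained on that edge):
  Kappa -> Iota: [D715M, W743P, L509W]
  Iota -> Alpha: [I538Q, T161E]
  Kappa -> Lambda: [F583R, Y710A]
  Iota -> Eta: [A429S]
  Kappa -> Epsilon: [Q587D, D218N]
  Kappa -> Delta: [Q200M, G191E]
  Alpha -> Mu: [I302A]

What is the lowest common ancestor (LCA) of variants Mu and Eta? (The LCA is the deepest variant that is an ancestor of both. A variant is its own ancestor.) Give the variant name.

Path from root to Mu: Kappa -> Iota -> Alpha -> Mu
  ancestors of Mu: {Kappa, Iota, Alpha, Mu}
Path from root to Eta: Kappa -> Iota -> Eta
  ancestors of Eta: {Kappa, Iota, Eta}
Common ancestors: {Kappa, Iota}
Walk up from Eta: Eta (not in ancestors of Mu), Iota (in ancestors of Mu), Kappa (in ancestors of Mu)
Deepest common ancestor (LCA) = Iota

Answer: Iota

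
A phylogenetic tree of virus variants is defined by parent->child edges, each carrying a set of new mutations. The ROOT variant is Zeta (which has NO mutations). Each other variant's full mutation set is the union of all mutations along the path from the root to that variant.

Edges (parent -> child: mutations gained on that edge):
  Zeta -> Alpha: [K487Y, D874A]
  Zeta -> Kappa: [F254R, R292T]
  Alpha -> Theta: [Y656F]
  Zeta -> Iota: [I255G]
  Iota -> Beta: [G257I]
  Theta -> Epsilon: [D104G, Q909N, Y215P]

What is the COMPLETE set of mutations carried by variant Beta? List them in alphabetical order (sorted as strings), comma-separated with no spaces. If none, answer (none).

Answer: G257I,I255G

Derivation:
At Zeta: gained [] -> total []
At Iota: gained ['I255G'] -> total ['I255G']
At Beta: gained ['G257I'] -> total ['G257I', 'I255G']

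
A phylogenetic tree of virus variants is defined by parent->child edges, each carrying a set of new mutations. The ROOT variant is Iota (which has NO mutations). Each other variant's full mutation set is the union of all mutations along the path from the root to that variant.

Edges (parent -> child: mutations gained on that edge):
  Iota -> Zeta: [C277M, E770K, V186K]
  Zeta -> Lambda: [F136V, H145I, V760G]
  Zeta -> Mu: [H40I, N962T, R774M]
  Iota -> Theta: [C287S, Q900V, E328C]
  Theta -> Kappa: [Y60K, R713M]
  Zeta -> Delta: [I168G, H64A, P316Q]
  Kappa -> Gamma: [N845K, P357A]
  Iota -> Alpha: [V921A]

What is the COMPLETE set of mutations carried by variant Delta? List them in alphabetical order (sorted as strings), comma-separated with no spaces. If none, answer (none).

At Iota: gained [] -> total []
At Zeta: gained ['C277M', 'E770K', 'V186K'] -> total ['C277M', 'E770K', 'V186K']
At Delta: gained ['I168G', 'H64A', 'P316Q'] -> total ['C277M', 'E770K', 'H64A', 'I168G', 'P316Q', 'V186K']

Answer: C277M,E770K,H64A,I168G,P316Q,V186K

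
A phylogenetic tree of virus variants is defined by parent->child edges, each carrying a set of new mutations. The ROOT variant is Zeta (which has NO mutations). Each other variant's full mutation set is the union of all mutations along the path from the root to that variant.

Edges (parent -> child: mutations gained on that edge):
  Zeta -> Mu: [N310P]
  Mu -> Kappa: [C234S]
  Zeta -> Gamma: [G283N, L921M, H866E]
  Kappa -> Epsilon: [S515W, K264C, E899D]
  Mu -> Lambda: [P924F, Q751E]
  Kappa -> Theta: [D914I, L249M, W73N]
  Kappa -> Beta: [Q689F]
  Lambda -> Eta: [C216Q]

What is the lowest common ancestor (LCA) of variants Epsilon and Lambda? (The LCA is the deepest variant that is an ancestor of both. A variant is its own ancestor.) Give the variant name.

Path from root to Epsilon: Zeta -> Mu -> Kappa -> Epsilon
  ancestors of Epsilon: {Zeta, Mu, Kappa, Epsilon}
Path from root to Lambda: Zeta -> Mu -> Lambda
  ancestors of Lambda: {Zeta, Mu, Lambda}
Common ancestors: {Zeta, Mu}
Walk up from Lambda: Lambda (not in ancestors of Epsilon), Mu (in ancestors of Epsilon), Zeta (in ancestors of Epsilon)
Deepest common ancestor (LCA) = Mu

Answer: Mu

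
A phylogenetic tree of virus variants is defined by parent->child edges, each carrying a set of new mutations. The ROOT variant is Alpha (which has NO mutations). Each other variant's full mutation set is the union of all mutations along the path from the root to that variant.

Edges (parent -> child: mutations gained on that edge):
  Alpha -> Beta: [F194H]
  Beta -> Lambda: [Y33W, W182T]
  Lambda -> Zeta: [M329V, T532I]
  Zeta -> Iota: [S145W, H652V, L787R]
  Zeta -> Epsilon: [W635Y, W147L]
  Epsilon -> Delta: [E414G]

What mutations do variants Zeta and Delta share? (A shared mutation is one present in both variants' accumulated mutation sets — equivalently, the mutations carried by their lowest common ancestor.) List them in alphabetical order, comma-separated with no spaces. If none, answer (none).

Accumulating mutations along path to Zeta:
  At Alpha: gained [] -> total []
  At Beta: gained ['F194H'] -> total ['F194H']
  At Lambda: gained ['Y33W', 'W182T'] -> total ['F194H', 'W182T', 'Y33W']
  At Zeta: gained ['M329V', 'T532I'] -> total ['F194H', 'M329V', 'T532I', 'W182T', 'Y33W']
Mutations(Zeta) = ['F194H', 'M329V', 'T532I', 'W182T', 'Y33W']
Accumulating mutations along path to Delta:
  At Alpha: gained [] -> total []
  At Beta: gained ['F194H'] -> total ['F194H']
  At Lambda: gained ['Y33W', 'W182T'] -> total ['F194H', 'W182T', 'Y33W']
  At Zeta: gained ['M329V', 'T532I'] -> total ['F194H', 'M329V', 'T532I', 'W182T', 'Y33W']
  At Epsilon: gained ['W635Y', 'W147L'] -> total ['F194H', 'M329V', 'T532I', 'W147L', 'W182T', 'W635Y', 'Y33W']
  At Delta: gained ['E414G'] -> total ['E414G', 'F194H', 'M329V', 'T532I', 'W147L', 'W182T', 'W635Y', 'Y33W']
Mutations(Delta) = ['E414G', 'F194H', 'M329V', 'T532I', 'W147L', 'W182T', 'W635Y', 'Y33W']
Intersection: ['F194H', 'M329V', 'T532I', 'W182T', 'Y33W'] ∩ ['E414G', 'F194H', 'M329V', 'T532I', 'W147L', 'W182T', 'W635Y', 'Y33W'] = ['F194H', 'M329V', 'T532I', 'W182T', 'Y33W']

Answer: F194H,M329V,T532I,W182T,Y33W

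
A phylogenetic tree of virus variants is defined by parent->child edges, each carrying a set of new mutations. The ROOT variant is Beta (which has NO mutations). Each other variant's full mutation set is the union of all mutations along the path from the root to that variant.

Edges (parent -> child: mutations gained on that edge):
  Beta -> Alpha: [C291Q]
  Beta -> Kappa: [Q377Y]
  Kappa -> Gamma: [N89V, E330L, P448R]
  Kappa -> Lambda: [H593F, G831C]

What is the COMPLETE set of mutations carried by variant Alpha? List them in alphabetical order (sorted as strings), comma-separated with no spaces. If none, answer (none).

At Beta: gained [] -> total []
At Alpha: gained ['C291Q'] -> total ['C291Q']

Answer: C291Q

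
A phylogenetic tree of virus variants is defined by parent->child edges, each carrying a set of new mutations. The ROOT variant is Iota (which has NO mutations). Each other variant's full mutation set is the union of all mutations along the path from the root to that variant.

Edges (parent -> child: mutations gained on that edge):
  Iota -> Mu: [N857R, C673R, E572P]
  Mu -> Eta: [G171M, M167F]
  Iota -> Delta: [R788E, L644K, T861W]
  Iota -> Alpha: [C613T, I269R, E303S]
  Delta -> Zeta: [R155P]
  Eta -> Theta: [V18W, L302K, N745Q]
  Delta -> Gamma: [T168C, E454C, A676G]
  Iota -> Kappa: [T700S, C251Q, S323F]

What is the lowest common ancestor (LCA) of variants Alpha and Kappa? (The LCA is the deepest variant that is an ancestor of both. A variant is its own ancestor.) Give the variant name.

Answer: Iota

Derivation:
Path from root to Alpha: Iota -> Alpha
  ancestors of Alpha: {Iota, Alpha}
Path from root to Kappa: Iota -> Kappa
  ancestors of Kappa: {Iota, Kappa}
Common ancestors: {Iota}
Walk up from Kappa: Kappa (not in ancestors of Alpha), Iota (in ancestors of Alpha)
Deepest common ancestor (LCA) = Iota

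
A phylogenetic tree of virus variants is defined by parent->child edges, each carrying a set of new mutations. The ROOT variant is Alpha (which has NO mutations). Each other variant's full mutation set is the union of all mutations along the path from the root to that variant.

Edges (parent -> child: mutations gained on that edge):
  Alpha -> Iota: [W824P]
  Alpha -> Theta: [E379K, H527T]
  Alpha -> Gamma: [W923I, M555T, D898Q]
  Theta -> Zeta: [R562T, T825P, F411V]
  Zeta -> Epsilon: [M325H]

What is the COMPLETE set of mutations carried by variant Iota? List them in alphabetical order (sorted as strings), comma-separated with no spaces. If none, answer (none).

Answer: W824P

Derivation:
At Alpha: gained [] -> total []
At Iota: gained ['W824P'] -> total ['W824P']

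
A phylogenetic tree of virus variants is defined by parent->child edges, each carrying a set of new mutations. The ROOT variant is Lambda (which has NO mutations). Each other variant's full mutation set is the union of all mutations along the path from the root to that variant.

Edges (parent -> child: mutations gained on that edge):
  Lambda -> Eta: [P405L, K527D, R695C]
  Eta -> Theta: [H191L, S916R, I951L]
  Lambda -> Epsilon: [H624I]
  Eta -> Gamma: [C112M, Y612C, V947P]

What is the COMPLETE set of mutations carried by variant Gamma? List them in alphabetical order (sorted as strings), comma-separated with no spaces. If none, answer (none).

Answer: C112M,K527D,P405L,R695C,V947P,Y612C

Derivation:
At Lambda: gained [] -> total []
At Eta: gained ['P405L', 'K527D', 'R695C'] -> total ['K527D', 'P405L', 'R695C']
At Gamma: gained ['C112M', 'Y612C', 'V947P'] -> total ['C112M', 'K527D', 'P405L', 'R695C', 'V947P', 'Y612C']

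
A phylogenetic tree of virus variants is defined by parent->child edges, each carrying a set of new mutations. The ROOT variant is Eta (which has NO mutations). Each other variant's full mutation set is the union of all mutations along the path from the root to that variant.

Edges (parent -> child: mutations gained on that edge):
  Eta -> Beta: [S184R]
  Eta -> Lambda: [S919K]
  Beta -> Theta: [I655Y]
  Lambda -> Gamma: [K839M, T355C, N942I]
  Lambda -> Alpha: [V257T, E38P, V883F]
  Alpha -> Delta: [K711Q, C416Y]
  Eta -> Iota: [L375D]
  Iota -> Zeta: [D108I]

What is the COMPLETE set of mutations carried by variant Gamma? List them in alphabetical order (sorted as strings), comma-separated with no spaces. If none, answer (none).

At Eta: gained [] -> total []
At Lambda: gained ['S919K'] -> total ['S919K']
At Gamma: gained ['K839M', 'T355C', 'N942I'] -> total ['K839M', 'N942I', 'S919K', 'T355C']

Answer: K839M,N942I,S919K,T355C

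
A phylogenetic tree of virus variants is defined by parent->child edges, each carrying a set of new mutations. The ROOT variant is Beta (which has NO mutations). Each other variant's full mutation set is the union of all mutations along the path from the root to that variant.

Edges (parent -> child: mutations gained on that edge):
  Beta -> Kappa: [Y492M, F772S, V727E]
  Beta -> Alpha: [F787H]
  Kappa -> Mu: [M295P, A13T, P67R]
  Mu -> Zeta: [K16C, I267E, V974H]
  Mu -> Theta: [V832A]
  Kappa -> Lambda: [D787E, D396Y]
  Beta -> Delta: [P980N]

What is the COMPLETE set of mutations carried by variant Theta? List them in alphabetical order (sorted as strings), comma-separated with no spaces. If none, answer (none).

Answer: A13T,F772S,M295P,P67R,V727E,V832A,Y492M

Derivation:
At Beta: gained [] -> total []
At Kappa: gained ['Y492M', 'F772S', 'V727E'] -> total ['F772S', 'V727E', 'Y492M']
At Mu: gained ['M295P', 'A13T', 'P67R'] -> total ['A13T', 'F772S', 'M295P', 'P67R', 'V727E', 'Y492M']
At Theta: gained ['V832A'] -> total ['A13T', 'F772S', 'M295P', 'P67R', 'V727E', 'V832A', 'Y492M']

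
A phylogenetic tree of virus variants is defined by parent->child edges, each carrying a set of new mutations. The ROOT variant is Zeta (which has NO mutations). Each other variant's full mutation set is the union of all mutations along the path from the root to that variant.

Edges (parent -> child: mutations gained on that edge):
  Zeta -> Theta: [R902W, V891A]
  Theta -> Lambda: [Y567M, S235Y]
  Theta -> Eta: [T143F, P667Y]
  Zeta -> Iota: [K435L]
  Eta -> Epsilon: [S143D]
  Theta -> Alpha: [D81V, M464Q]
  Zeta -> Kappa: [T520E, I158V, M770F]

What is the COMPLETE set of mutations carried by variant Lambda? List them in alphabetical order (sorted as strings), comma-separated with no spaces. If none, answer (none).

Answer: R902W,S235Y,V891A,Y567M

Derivation:
At Zeta: gained [] -> total []
At Theta: gained ['R902W', 'V891A'] -> total ['R902W', 'V891A']
At Lambda: gained ['Y567M', 'S235Y'] -> total ['R902W', 'S235Y', 'V891A', 'Y567M']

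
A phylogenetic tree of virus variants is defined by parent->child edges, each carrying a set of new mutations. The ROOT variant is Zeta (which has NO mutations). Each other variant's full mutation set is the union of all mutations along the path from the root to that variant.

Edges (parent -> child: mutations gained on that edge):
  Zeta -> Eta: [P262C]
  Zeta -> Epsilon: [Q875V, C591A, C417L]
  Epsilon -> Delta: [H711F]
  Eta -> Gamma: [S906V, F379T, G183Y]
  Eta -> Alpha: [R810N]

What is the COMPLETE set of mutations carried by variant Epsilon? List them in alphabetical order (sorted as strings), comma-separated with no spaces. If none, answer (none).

At Zeta: gained [] -> total []
At Epsilon: gained ['Q875V', 'C591A', 'C417L'] -> total ['C417L', 'C591A', 'Q875V']

Answer: C417L,C591A,Q875V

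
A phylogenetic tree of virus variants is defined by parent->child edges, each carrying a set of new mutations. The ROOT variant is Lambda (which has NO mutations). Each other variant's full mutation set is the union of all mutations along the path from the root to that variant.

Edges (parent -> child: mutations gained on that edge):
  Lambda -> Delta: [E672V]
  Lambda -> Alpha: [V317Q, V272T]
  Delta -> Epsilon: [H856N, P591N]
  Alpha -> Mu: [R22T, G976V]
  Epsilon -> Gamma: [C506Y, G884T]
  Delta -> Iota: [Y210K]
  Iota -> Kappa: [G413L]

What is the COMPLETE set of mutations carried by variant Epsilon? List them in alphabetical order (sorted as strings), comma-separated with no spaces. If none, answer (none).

Answer: E672V,H856N,P591N

Derivation:
At Lambda: gained [] -> total []
At Delta: gained ['E672V'] -> total ['E672V']
At Epsilon: gained ['H856N', 'P591N'] -> total ['E672V', 'H856N', 'P591N']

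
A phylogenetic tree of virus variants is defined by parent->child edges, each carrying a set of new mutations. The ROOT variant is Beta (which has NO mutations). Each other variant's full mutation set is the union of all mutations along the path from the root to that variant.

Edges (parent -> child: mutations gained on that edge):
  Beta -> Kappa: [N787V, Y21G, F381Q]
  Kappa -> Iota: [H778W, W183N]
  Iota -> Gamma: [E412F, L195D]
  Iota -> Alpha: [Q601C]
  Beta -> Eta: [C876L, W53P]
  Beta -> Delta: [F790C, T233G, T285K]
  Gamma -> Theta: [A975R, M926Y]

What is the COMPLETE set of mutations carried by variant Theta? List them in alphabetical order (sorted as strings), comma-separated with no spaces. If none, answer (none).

Answer: A975R,E412F,F381Q,H778W,L195D,M926Y,N787V,W183N,Y21G

Derivation:
At Beta: gained [] -> total []
At Kappa: gained ['N787V', 'Y21G', 'F381Q'] -> total ['F381Q', 'N787V', 'Y21G']
At Iota: gained ['H778W', 'W183N'] -> total ['F381Q', 'H778W', 'N787V', 'W183N', 'Y21G']
At Gamma: gained ['E412F', 'L195D'] -> total ['E412F', 'F381Q', 'H778W', 'L195D', 'N787V', 'W183N', 'Y21G']
At Theta: gained ['A975R', 'M926Y'] -> total ['A975R', 'E412F', 'F381Q', 'H778W', 'L195D', 'M926Y', 'N787V', 'W183N', 'Y21G']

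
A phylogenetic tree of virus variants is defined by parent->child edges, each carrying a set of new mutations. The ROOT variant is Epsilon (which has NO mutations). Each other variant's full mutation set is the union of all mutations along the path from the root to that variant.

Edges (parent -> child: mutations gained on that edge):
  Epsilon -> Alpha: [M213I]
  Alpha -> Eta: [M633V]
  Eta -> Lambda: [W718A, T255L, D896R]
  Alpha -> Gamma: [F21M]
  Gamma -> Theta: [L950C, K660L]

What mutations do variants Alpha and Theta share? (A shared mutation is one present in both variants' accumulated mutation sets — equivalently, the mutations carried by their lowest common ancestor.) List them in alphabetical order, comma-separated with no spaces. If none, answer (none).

Answer: M213I

Derivation:
Accumulating mutations along path to Alpha:
  At Epsilon: gained [] -> total []
  At Alpha: gained ['M213I'] -> total ['M213I']
Mutations(Alpha) = ['M213I']
Accumulating mutations along path to Theta:
  At Epsilon: gained [] -> total []
  At Alpha: gained ['M213I'] -> total ['M213I']
  At Gamma: gained ['F21M'] -> total ['F21M', 'M213I']
  At Theta: gained ['L950C', 'K660L'] -> total ['F21M', 'K660L', 'L950C', 'M213I']
Mutations(Theta) = ['F21M', 'K660L', 'L950C', 'M213I']
Intersection: ['M213I'] ∩ ['F21M', 'K660L', 'L950C', 'M213I'] = ['M213I']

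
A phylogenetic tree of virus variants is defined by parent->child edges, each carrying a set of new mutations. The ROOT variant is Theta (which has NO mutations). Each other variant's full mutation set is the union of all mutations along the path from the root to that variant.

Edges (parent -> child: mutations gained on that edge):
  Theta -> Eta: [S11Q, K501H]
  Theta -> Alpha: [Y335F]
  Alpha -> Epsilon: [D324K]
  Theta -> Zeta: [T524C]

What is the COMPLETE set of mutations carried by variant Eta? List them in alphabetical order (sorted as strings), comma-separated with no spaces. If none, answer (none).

Answer: K501H,S11Q

Derivation:
At Theta: gained [] -> total []
At Eta: gained ['S11Q', 'K501H'] -> total ['K501H', 'S11Q']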